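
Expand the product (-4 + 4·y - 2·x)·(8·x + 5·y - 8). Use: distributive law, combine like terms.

-16·x - 52·y + 32 + 22·x·y + 20·y^2 - 16·x^2

(-4 + 4·y - 2·x)·(8·x + 5·y - 8)
= -32·x - 20·y + 32 + 32·x·y + 20·y^2 - 32·y - 16·x^2 - 10·x·y + 16·x    [distributive law]
= -16·x - 52·y + 32 + 22·x·y + 20·y^2 - 16·x^2    [combine like terms]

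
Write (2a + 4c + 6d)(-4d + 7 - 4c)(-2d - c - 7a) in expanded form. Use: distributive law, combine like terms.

(2a + 4c + 6d)(-4d + 7 - 4c)(-2d - c - 7a)
= (-8ad + 14a - 8ac - 16cd + 28c - 16c^2 - 24d^2 + 42d - 24cd)(-2d - c - 7a)    [distributive law]
= (-8ad + 14a - 8ac - 40cd + 28c - 16c^2 - 24d^2 + 42d)(-2d - c - 7a)    [combine like terms]
= 16ad^2 + 8acd + 56a^2d - 28ad - 14ac - 98a^2 + 16acd + 8ac^2 + 56a^2c + 80cd^2 + 40c^2d + 280acd - 56cd - 28c^2 - 196ac + 32c^2d + 16c^3 + 112ac^2 + 48d^3 + 24cd^2 + 168ad^2 - 84d^2 - 42cd - 294ad    [distributive law]
= 184ad^2 + 304acd + 56a^2d - 322ad - 210ac - 98a^2 + 120ac^2 + 56a^2c + 104cd^2 + 72c^2d - 98cd - 28c^2 + 16c^3 + 48d^3 - 84d^2    [combine like terms]

184ad^2 + 304acd + 56a^2d - 322ad - 210ac - 98a^2 + 120ac^2 + 56a^2c + 104cd^2 + 72c^2d - 98cd - 28c^2 + 16c^3 + 48d^3 - 84d^2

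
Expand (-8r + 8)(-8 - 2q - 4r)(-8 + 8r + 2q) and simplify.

(-8r + 8)(-8 - 2q - 4r)(-8 + 8r + 2q)
= (64r + 16qr + 32r^2 - 64 - 16q - 32r)(-8 + 8r + 2q)    [distributive law]
= (32r + 16qr + 32r^2 - 64 - 16q)(-8 + 8r + 2q)    [combine like terms]
= -256r + 256r^2 + 64qr - 128qr + 128qr^2 + 32q^2r - 256r^2 + 256r^3 + 64qr^2 + 512 - 512r - 128q + 128q - 128qr - 32q^2    [distributive law]
= -768r - 192qr + 192qr^2 + 32q^2r + 256r^3 + 512 - 32q^2    [combine like terms]

-768r - 192qr + 192qr^2 + 32q^2r + 256r^3 + 512 - 32q^2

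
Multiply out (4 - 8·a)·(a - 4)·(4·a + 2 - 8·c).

(4 - 8·a)·(a - 4)·(4·a + 2 - 8·c)
= (4·a - 16 - 8·a^2 + 32·a)·(4·a + 2 - 8·c)    [distributive law]
= (36·a - 16 - 8·a^2)·(4·a + 2 - 8·c)    [combine like terms]
= 144·a^2 + 72·a - 288·a·c - 64·a - 32 + 128·c - 32·a^3 - 16·a^2 + 64·a^2·c    [distributive law]
= 128·a^2 + 8·a - 288·a·c - 32 + 128·c - 32·a^3 + 64·a^2·c    [combine like terms]

128·a^2 + 8·a - 288·a·c - 32 + 128·c - 32·a^3 + 64·a^2·c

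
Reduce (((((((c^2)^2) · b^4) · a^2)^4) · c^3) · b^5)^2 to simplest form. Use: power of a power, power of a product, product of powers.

a^16b^42c^38

(((((((c^2)^2) · b^4) · a^2)^4) · c^3) · b^5)^2
= (((((((c^2)^2) · b^4) · a^2)^4) · c^3)^2) · ((b^5)^2)    [power of a product]
= (((((((c^2)^2) · b^4) · a^2)^4)^2) · ((c^3)^2)) · ((b^5)^2)    [power of a product]
= ((((((c^2)^2) · b^4) · a^2)^8) · ((c^3)^2)) · ((b^5)^2)    [power of a power]
= ((((((c^2)^2) · b^4)^8) · ((a^2)^8)) · ((c^3)^2)) · ((b^5)^2)    [power of a product]
= ((((((c^2)^2)^8) · ((b^4)^8)) · ((a^2)^8)) · ((c^3)^2)) · ((b^5)^2)    [power of a product]
= (((((c^2)^16) · ((b^4)^8)) · ((a^2)^8)) · ((c^3)^2)) · ((b^5)^2)    [power of a power]
= (((c^32 · ((b^4)^8)) · ((a^2)^8)) · ((c^3)^2)) · ((b^5)^2)    [power of a power]
= (((c^32 · b^32) · ((a^2)^8)) · ((c^3)^2)) · ((b^5)^2)    [power of a power]
= (((c^32 · b^32) · a^16) · ((c^3)^2)) · ((b^5)^2)    [power of a power]
= (((c^32 · b^32) · a^16) · c^6) · ((b^5)^2)    [power of a power]
= (((c^32 · b^32) · a^16) · c^6) · b^10    [power of a power]
= a^16b^42c^38    [product of powers]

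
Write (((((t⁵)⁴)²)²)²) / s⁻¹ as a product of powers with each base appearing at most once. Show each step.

s·t¹⁶⁰

(((((t⁵)⁴)²)²)²) / s⁻¹
= ((((t⁵)⁴)²)⁴) / s⁻¹    [power of a power]
= (((t⁵)⁴)⁸) / s⁻¹    [power of a power]
= ((t⁵)³²) / s⁻¹    [power of a power]
= t¹⁶⁰ / s⁻¹    [power of a power]
= s·t¹⁶⁰    [quotient of powers]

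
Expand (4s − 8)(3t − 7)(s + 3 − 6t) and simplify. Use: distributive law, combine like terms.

(4s − 8)(3t − 7)(s + 3 − 6t)
= (12st − 28s − 24t + 56)(s + 3 − 6t)    [distributive law]
= 12s^2t + 36st − 72st^2 − 28s^2 − 84s + 168st − 24st − 72t + 144t^2 + 56s + 168 − 336t    [distributive law]
= 12s^2t + 180st − 72st^2 − 28s^2 − 28s − 408t + 144t^2 + 168    [combine like terms]

12s^2t + 180st − 72st^2 − 28s^2 − 28s − 408t + 144t^2 + 168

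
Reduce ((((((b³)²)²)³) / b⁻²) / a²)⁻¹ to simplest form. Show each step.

a²·b⁻³⁸

((((((b³)²)²)³) / b⁻²) / a²)⁻¹
= ((((((b³)²)²)³) / b⁻²)⁻¹) / ((a²)⁻¹)    [power of a quotient]
= ((((((b³)²)²)³)⁻¹) / ((b⁻²)⁻¹)) / ((a²)⁻¹)    [power of a quotient]
= (((((b³)²)²)⁻³) / ((b⁻²)⁻¹)) / ((a²)⁻¹)    [power of a power]
= ((((b³)²)⁻⁶) / ((b⁻²)⁻¹)) / ((a²)⁻¹)    [power of a power]
= (((b³)⁻¹²) / ((b⁻²)⁻¹)) / ((a²)⁻¹)    [power of a power]
= (b⁻³⁶ / ((b⁻²)⁻¹)) / ((a²)⁻¹)    [power of a power]
= (b⁻³⁶ / b²) / ((a²)⁻¹)    [power of a power]
= b⁻³⁸ / ((a²)⁻¹)    [quotient of powers]
= b⁻³⁸ / a⁻²    [power of a power]
= a²·b⁻³⁸    [quotient of powers]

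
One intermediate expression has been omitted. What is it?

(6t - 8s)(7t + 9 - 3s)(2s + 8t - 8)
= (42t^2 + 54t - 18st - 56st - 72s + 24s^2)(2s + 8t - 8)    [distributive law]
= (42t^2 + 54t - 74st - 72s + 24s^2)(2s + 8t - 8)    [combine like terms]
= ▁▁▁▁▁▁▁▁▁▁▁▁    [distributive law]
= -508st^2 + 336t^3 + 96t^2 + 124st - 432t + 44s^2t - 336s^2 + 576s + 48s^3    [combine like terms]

After distributive law, the bracketed line is:

84st^2 + 336t^3 - 336t^2 + 108st + 432t^2 - 432t - 148s^2t - 592st^2 + 592st - 144s^2 - 576st + 576s + 48s^3 + 192s^2t - 192s^2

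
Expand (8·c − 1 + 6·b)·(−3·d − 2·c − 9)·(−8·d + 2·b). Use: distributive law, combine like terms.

192·c·d^2 + 48·b·c·d + 128·c^2·d − 32·b·c^2 + 560·c·d − 140·b·c − 24·d^2 + 438·b·d − 72·d + 18·b + 144·b·d^2 − 36·b^2·d − 24·b^2·c − 108·b^2

(8·c − 1 + 6·b)·(−3·d − 2·c − 9)·(−8·d + 2·b)
= (−24·c·d − 16·c^2 − 72·c + 3·d + 2·c + 9 − 18·b·d − 12·b·c − 54·b)·(−8·d + 2·b)    [distributive law]
= (−24·c·d − 16·c^2 − 70·c + 3·d + 9 − 18·b·d − 12·b·c − 54·b)·(−8·d + 2·b)    [combine like terms]
= 192·c·d^2 − 48·b·c·d + 128·c^2·d − 32·b·c^2 + 560·c·d − 140·b·c − 24·d^2 + 6·b·d − 72·d + 18·b + 144·b·d^2 − 36·b^2·d + 96·b·c·d − 24·b^2·c + 432·b·d − 108·b^2    [distributive law]
= 192·c·d^2 + 48·b·c·d + 128·c^2·d − 32·b·c^2 + 560·c·d − 140·b·c − 24·d^2 + 438·b·d − 72·d + 18·b + 144·b·d^2 − 36·b^2·d − 24·b^2·c − 108·b^2    [combine like terms]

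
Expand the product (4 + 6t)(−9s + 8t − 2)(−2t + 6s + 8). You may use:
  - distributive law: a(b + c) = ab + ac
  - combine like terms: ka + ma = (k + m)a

(4 + 6t)(−9s + 8t − 2)(−2t + 6s + 8)
= (−36s + 32t − 8 − 54st + 48t^2 − 12t)(−2t + 6s + 8)    [distributive law]
= (−36s + 20t − 8 − 54st + 48t^2)(−2t + 6s + 8)    [combine like terms]
= 72st − 216s^2 − 288s − 40t^2 + 120st + 160t + 16t − 48s − 64 + 108st^2 − 324s^2t − 432st − 96t^3 + 288st^2 + 384t^2    [distributive law]
= −240st − 216s^2 − 336s + 344t^2 + 176t − 64 + 396st^2 − 324s^2t − 96t^3    [combine like terms]

−240st − 216s^2 − 336s + 344t^2 + 176t − 64 + 396st^2 − 324s^2t − 96t^3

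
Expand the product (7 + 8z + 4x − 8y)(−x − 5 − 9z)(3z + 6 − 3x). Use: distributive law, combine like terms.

(7 + 8z + 4x − 8y)(−x − 5 − 9z)(3z + 6 − 3x)
= (−7x − 35 − 63z − 8xz − 40z − 72z^2 − 4x^2 − 20x − 36xz + 8xy + 40y + 72yz)(3z + 6 − 3x)    [distributive law]
= (−27x − 35 − 103z − 44xz − 72z^2 − 4x^2 + 8xy + 40y + 72yz)(3z + 6 − 3x)    [combine like terms]
= −81xz − 162x + 81x^2 − 105z − 210 + 105x − 309z^2 − 618z + 309xz − 132xz^2 − 264xz + 132x^2z − 216z^3 − 432z^2 + 216xz^2 − 12x^2z − 24x^2 + 12x^3 + 24xyz + 48xy − 24x^2y + 120yz + 240y − 120xy + 216yz^2 + 432yz − 216xyz    [distributive law]
= −36xz − 57x + 57x^2 − 723z − 210 − 741z^2 + 84xz^2 + 120x^2z − 216z^3 + 12x^3 − 192xyz − 72xy − 24x^2y + 552yz + 240y + 216yz^2    [combine like terms]

−36xz − 57x + 57x^2 − 723z − 210 − 741z^2 + 84xz^2 + 120x^2z − 216z^3 + 12x^3 − 192xyz − 72xy − 24x^2y + 552yz + 240y + 216yz^2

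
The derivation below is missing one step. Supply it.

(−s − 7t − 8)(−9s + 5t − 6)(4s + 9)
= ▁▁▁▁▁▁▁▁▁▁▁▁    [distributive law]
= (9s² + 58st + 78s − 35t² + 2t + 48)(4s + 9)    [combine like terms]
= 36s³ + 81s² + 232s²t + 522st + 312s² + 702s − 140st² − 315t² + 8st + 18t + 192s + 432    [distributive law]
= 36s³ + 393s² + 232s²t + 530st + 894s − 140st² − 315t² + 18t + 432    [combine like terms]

By distributive law:

(9s² − 5st + 6s + 63st − 35t² + 42t + 72s − 40t + 48)(4s + 9)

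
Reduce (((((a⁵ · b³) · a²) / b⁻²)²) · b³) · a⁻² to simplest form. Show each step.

a¹²b¹³

(((((a⁵ · b³) · a²) / b⁻²)²) · b³) · a⁻²
= (((((a⁵ · b³) · a²)²) / ((b⁻²)²)) · b³) · a⁻²    [power of a quotient]
= (((((a⁵ · b³)²) · ((a²)²)) / ((b⁻²)²)) · b³) · a⁻²    [power of a product]
= ((((((a⁵)²) · ((b³)²)) · ((a²)²)) / ((b⁻²)²)) · b³) · a⁻²    [power of a product]
= ((((a¹⁰ · ((b³)²)) · ((a²)²)) / ((b⁻²)²)) · b³) · a⁻²    [power of a power]
= ((((a¹⁰ · b⁶) · ((a²)²)) / ((b⁻²)²)) · b³) · a⁻²    [power of a power]
= ((((a¹⁰ · b⁶) · a⁴) / ((b⁻²)²)) · b³) · a⁻²    [power of a power]
= ((((a¹⁰ · b⁶) · a⁴) / b⁻⁴) · b³) · a⁻²    [power of a power]
= a¹²b¹³    [quotient of powers; product of powers]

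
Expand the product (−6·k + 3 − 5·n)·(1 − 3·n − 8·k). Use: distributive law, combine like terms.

(−6·k + 3 − 5·n)·(1 − 3·n − 8·k)
= −6·k + 18·k·n + 48·k² + 3 − 9·n − 24·k − 5·n + 15·n² + 40·k·n    [distributive law]
= −30·k + 58·k·n + 48·k² + 3 − 14·n + 15·n²    [combine like terms]

−30·k + 58·k·n + 48·k² + 3 − 14·n + 15·n²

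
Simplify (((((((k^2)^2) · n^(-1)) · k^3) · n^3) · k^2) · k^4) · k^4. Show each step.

(((((((k^2)^2) · n^(-1)) · k^3) · n^3) · k^2) · k^4) · k^4
= (((((k^4 · n^(-1)) · k^3) · n^3) · k^2) · k^4) · k^4    [power of a power]
= k^17n^2    [product of powers]

k^17n^2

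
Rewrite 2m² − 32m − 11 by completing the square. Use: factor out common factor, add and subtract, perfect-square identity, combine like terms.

2(m − 8)² − 139

2m² − 32m − 11
= 2(m² − 16m) − 11    [factor out 2 from the m-terms]
= 2(m² − 16m + 64 − 64) − 11    [add and subtract 64 inside the bracket]
= 2(m − 8)² − 128 − 11    [perfect-square identity]
= 2(m − 8)² − 139    [combine constants]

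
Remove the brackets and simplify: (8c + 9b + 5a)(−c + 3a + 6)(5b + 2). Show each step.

−40bc^2 − 16c^2 + 95abc + 38ac + 222bc + 96c − 45b^2c + 135ab^2 + 204ab + 270b^2 + 108b + 75a^2b + 30a^2 + 60a

(8c + 9b + 5a)(−c + 3a + 6)(5b + 2)
= (−8c^2 + 24ac + 48c − 9bc + 27ab + 54b − 5ac + 15a^2 + 30a)(5b + 2)    [distributive law]
= (−8c^2 + 19ac + 48c − 9bc + 27ab + 54b + 15a^2 + 30a)(5b + 2)    [combine like terms]
= −40bc^2 − 16c^2 + 95abc + 38ac + 240bc + 96c − 45b^2c − 18bc + 135ab^2 + 54ab + 270b^2 + 108b + 75a^2b + 30a^2 + 150ab + 60a    [distributive law]
= −40bc^2 − 16c^2 + 95abc + 38ac + 222bc + 96c − 45b^2c + 135ab^2 + 204ab + 270b^2 + 108b + 75a^2b + 30a^2 + 60a    [combine like terms]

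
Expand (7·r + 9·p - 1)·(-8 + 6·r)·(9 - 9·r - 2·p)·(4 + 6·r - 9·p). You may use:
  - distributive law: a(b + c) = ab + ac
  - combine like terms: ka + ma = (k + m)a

(7·r + 9·p - 1)·(-8 + 6·r)·(9 - 9·r - 2·p)·(4 + 6·r - 9·p)
= (-56·r + 42·r^2 - 72·p + 54·p·r + 8 - 6·r)·(9 - 9·r - 2·p)·(4 + 6·r - 9·p)    [distributive law]
= (-62·r + 42·r^2 - 72·p + 54·p·r + 8)·(9 - 9·r - 2·p)·(4 + 6·r - 9·p)    [combine like terms]
= (-558·r + 558·r^2 + 124·p·r + 378·r^2 - 378·r^3 - 84·p·r^2 - 648·p + 648·p·r + 144·p^2 + 486·p·r - 486·p·r^2 - 108·p^2·r + 72 - 72·r - 16·p)·(4 + 6·r - 9·p)    [distributive law]
= (-630·r + 936·r^2 + 1258·p·r - 378·r^3 - 570·p·r^2 - 664·p + 144·p^2 - 108·p^2·r + 72)·(4 + 6·r - 9·p)    [combine like terms]
= -2520·r - 3780·r^2 + 5670·p·r + 3744·r^2 + 5616·r^3 - 8424·p·r^2 + 5032·p·r + 7548·p·r^2 - 11322·p^2·r - 1512·r^3 - 2268·r^4 + 3402·p·r^3 - 2280·p·r^2 - 3420·p·r^3 + 5130·p^2·r^2 - 2656·p - 3984·p·r + 5976·p^2 + 576·p^2 + 864·p^2·r - 1296·p^3 - 432·p^2·r - 648·p^2·r^2 + 972·p^3·r + 288 + 432·r - 648·p    [distributive law]
= -2088·r - 36·r^2 + 6718·p·r + 4104·r^3 - 3156·p·r^2 - 10890·p^2·r - 2268·r^4 - 18·p·r^3 + 4482·p^2·r^2 - 3304·p + 6552·p^2 - 1296·p^3 + 972·p^3·r + 288    [combine like terms]

-2088·r - 36·r^2 + 6718·p·r + 4104·r^3 - 3156·p·r^2 - 10890·p^2·r - 2268·r^4 - 18·p·r^3 + 4482·p^2·r^2 - 3304·p + 6552·p^2 - 1296·p^3 + 972·p^3·r + 288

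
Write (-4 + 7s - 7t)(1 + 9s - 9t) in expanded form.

-4 - 29s + 29t + 63s² - 126st + 63t²

(-4 + 7s - 7t)(1 + 9s - 9t)
= -4 - 36s + 36t + 7s + 63s² - 63st - 7t - 63st + 63t²    [distributive law]
= -4 - 29s + 29t + 63s² - 126st + 63t²    [combine like terms]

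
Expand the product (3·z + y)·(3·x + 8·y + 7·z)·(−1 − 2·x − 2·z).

(3·z + y)·(3·x + 8·y + 7·z)·(−1 − 2·x − 2·z)
= (9·x·z + 24·y·z + 21·z^2 + 3·x·y + 8·y^2 + 7·y·z)·(−1 − 2·x − 2·z)    [distributive law]
= (9·x·z + 31·y·z + 21·z^2 + 3·x·y + 8·y^2)·(−1 − 2·x − 2·z)    [combine like terms]
= −9·x·z − 18·x^2·z − 18·x·z^2 − 31·y·z − 62·x·y·z − 62·y·z^2 − 21·z^2 − 42·x·z^2 − 42·z^3 − 3·x·y − 6·x^2·y − 6·x·y·z − 8·y^2 − 16·x·y^2 − 16·y^2·z    [distributive law]
= −9·x·z − 18·x^2·z − 60·x·z^2 − 31·y·z − 68·x·y·z − 62·y·z^2 − 21·z^2 − 42·z^3 − 3·x·y − 6·x^2·y − 8·y^2 − 16·x·y^2 − 16·y^2·z    [combine like terms]

−9·x·z − 18·x^2·z − 60·x·z^2 − 31·y·z − 68·x·y·z − 62·y·z^2 − 21·z^2 − 42·z^3 − 3·x·y − 6·x^2·y − 8·y^2 − 16·x·y^2 − 16·y^2·z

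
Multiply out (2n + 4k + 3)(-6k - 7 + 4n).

(2n + 4k + 3)(-6k - 7 + 4n)
= -12kn - 14n + 8n² - 24k² - 28k + 16kn - 18k - 21 + 12n    [distributive law]
= 4kn - 2n + 8n² - 24k² - 46k - 21    [combine like terms]

4kn - 2n + 8n² - 24k² - 46k - 21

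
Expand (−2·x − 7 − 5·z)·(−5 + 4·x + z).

−18·x − 8·x^2 − 22·x·z + 35 + 18·z − 5·z^2

(−2·x − 7 − 5·z)·(−5 + 4·x + z)
= 10·x − 8·x^2 − 2·x·z + 35 − 28·x − 7·z + 25·z − 20·x·z − 5·z^2    [distributive law]
= −18·x − 8·x^2 − 22·x·z + 35 + 18·z − 5·z^2    [combine like terms]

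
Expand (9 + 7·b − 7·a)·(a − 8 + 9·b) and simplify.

65·a − 72 + 25·b − 56·a·b + 63·b² − 7·a²

(9 + 7·b − 7·a)·(a − 8 + 9·b)
= 9·a − 72 + 81·b + 7·a·b − 56·b + 63·b² − 7·a² + 56·a − 63·a·b    [distributive law]
= 65·a − 72 + 25·b − 56·a·b + 63·b² − 7·a²    [combine like terms]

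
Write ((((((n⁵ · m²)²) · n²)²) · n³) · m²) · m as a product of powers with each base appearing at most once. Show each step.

m¹¹·n²⁷

((((((n⁵ · m²)²) · n²)²) · n³) · m²) · m
= ((((((n⁵ · m²)²)²) · ((n²)²)) · n³) · m²) · m    [power of a product]
= (((((n⁵ · m²)⁴) · ((n²)²)) · n³) · m²) · m    [power of a power]
= ((((((n⁵)⁴) · ((m²)⁴)) · ((n²)²)) · n³) · m²) · m    [power of a product]
= ((((n²⁰ · ((m²)⁴)) · ((n²)²)) · n³) · m²) · m    [power of a power]
= ((((n²⁰ · m⁸) · ((n²)²)) · n³) · m²) · m    [power of a power]
= ((((n²⁰ · m⁸) · n⁴) · n³) · m²) · m    [power of a power]
= m¹¹·n²⁷    [product of powers]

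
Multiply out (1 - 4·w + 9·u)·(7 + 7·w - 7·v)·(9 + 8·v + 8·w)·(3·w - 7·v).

(1 - 4·w + 9·u)·(7 + 7·w - 7·v)·(9 + 8·v + 8·w)·(3·w - 7·v)
= (7 + 7·w - 7·v - 28·w - 28·w^2 + 28·v·w + 63·u + 63·u·w - 63·u·v)·(9 + 8·v + 8·w)·(3·w - 7·v)    [distributive law]
= (7 - 21·w - 7·v - 28·w^2 + 28·v·w + 63·u + 63·u·w - 63·u·v)·(9 + 8·v + 8·w)·(3·w - 7·v)    [combine like terms]
= (63 + 56·v + 56·w - 189·w - 168·v·w - 168·w^2 - 63·v - 56·v^2 - 56·v·w - 252·w^2 - 224·v·w^2 - 224·w^3 + 252·v·w + 224·v^2·w + 224·v·w^2 + 567·u + 504·u·v + 504·u·w + 567·u·w + 504·u·v·w + 504·u·w^2 - 567·u·v - 504·u·v^2 - 504·u·v·w)·(3·w - 7·v)    [distributive law]
= (63 - 7·v - 133·w + 28·v·w - 420·w^2 - 56·v^2 - 224·w^3 + 224·v^2·w + 567·u - 63·u·v + 1071·u·w + 504·u·w^2 - 504·u·v^2)·(3·w - 7·v)    [combine like terms]
= 189·w - 441·v - 21·v·w + 49·v^2 - 399·w^2 + 931·v·w + 84·v·w^2 - 196·v^2·w - 1260·w^3 + 2940·v·w^2 - 168·v^2·w + 392·v^3 - 672·w^4 + 1568·v·w^3 + 672·v^2·w^2 - 1568·v^3·w + 1701·u·w - 3969·u·v - 189·u·v·w + 441·u·v^2 + 3213·u·w^2 - 7497·u·v·w + 1512·u·w^3 - 3528·u·v·w^2 - 1512·u·v^2·w + 3528·u·v^3    [distributive law]
= 189·w - 441·v + 910·v·w + 49·v^2 - 399·w^2 + 3024·v·w^2 - 364·v^2·w - 1260·w^3 + 392·v^3 - 672·w^4 + 1568·v·w^3 + 672·v^2·w^2 - 1568·v^3·w + 1701·u·w - 3969·u·v - 7686·u·v·w + 441·u·v^2 + 3213·u·w^2 + 1512·u·w^3 - 3528·u·v·w^2 - 1512·u·v^2·w + 3528·u·v^3    [combine like terms]

189·w - 441·v + 910·v·w + 49·v^2 - 399·w^2 + 3024·v·w^2 - 364·v^2·w - 1260·w^3 + 392·v^3 - 672·w^4 + 1568·v·w^3 + 672·v^2·w^2 - 1568·v^3·w + 1701·u·w - 3969·u·v - 7686·u·v·w + 441·u·v^2 + 3213·u·w^2 + 1512·u·w^3 - 3528·u·v·w^2 - 1512·u·v^2·w + 3528·u·v^3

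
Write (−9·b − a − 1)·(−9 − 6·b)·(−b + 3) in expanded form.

(−9·b − a − 1)·(−9 − 6·b)·(−b + 3)
= (81·b + 54·b^2 + 9·a + 6·a·b + 9 + 6·b)·(−b + 3)    [distributive law]
= (87·b + 54·b^2 + 9·a + 6·a·b + 9)·(−b + 3)    [combine like terms]
= −87·b^2 + 261·b − 54·b^3 + 162·b^2 − 9·a·b + 27·a − 6·a·b^2 + 18·a·b − 9·b + 27    [distributive law]
= 75·b^2 + 252·b − 54·b^3 + 9·a·b + 27·a − 6·a·b^2 + 27    [combine like terms]

75·b^2 + 252·b − 54·b^3 + 9·a·b + 27·a − 6·a·b^2 + 27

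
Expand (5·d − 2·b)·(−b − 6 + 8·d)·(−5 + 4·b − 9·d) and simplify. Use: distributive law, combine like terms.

(5·d − 2·b)·(−b − 6 + 8·d)·(−5 + 4·b − 9·d)
= (−5·b·d − 30·d + 40·d^2 + 2·b^2 + 12·b − 16·b·d)·(−5 + 4·b − 9·d)    [distributive law]
= (−21·b·d − 30·d + 40·d^2 + 2·b^2 + 12·b)·(−5 + 4·b − 9·d)    [combine like terms]
= 105·b·d − 84·b^2·d + 189·b·d^2 + 150·d − 120·b·d + 270·d^2 − 200·d^2 + 160·b·d^2 − 360·d^3 − 10·b^2 + 8·b^3 − 18·b^2·d − 60·b + 48·b^2 − 108·b·d    [distributive law]
= −123·b·d − 102·b^2·d + 349·b·d^2 + 150·d + 70·d^2 − 360·d^3 + 38·b^2 + 8·b^3 − 60·b    [combine like terms]

−123·b·d − 102·b^2·d + 349·b·d^2 + 150·d + 70·d^2 − 360·d^3 + 38·b^2 + 8·b^3 − 60·b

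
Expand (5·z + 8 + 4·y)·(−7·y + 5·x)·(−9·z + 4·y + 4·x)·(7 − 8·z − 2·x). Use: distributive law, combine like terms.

−1827·y·z² − 2520·y·z³ + 1130·x·y·z² + 2576·y²·z − 896·y²·z² + 32·x·y²·z − 2036·x·y·z − 200·x²·y·z + 1305·x·z² + 1800·x·z³ − 350·x²·z² + 140·x²·z − 200·x³·z + 3528·y·z − 1568·y² + 224·x·y² − 448·x·y + 688·x²·y − 2520·x·z + 1120·x² − 320·x³ − 784·y³ + 896·y³·z + 224·x·y³ + 64·x²·y² − 160·x³·y

(5·z + 8 + 4·y)·(−7·y + 5·x)·(−9·z + 4·y + 4·x)·(7 − 8·z − 2·x)
= (−35·y·z + 25·x·z − 56·y + 40·x − 28·y² + 20·x·y)·(−9·z + 4·y + 4·x)·(7 − 8·z − 2·x)    [distributive law]
= (315·y·z² − 140·y²·z − 140·x·y·z − 225·x·z² + 100·x·y·z + 100·x²·z + 504·y·z − 224·y² − 224·x·y − 360·x·z + 160·x·y + 160·x² + 252·y²·z − 112·y³ − 112·x·y² − 180·x·y·z + 80·x·y² + 80·x²·y)·(7 − 8·z − 2·x)    [distributive law]
= (315·y·z² + 112·y²·z − 220·x·y·z − 225·x·z² + 100·x²·z + 504·y·z − 224·y² − 64·x·y − 360·x·z + 160·x² − 112·y³ − 32·x·y² + 80·x²·y)·(7 − 8·z − 2·x)    [combine like terms]
= 2205·y·z² − 2520·y·z³ − 630·x·y·z² + 784·y²·z − 896·y²·z² − 224·x·y²·z − 1540·x·y·z + 1760·x·y·z² + 440·x²·y·z − 1575·x·z² + 1800·x·z³ + 450·x²·z² + 700·x²·z − 800·x²·z² − 200·x³·z + 3528·y·z − 4032·y·z² − 1008·x·y·z − 1568·y² + 1792·y²·z + 448·x·y² − 448·x·y + 512·x·y·z + 128·x²·y − 2520·x·z + 2880·x·z² + 720·x²·z + 1120·x² − 1280·x²·z − 320·x³ − 784·y³ + 896·y³·z + 224·x·y³ − 224·x·y² + 256·x·y²·z + 64·x²·y² + 560·x²·y − 640·x²·y·z − 160·x³·y    [distributive law]
= −1827·y·z² − 2520·y·z³ + 1130·x·y·z² + 2576·y²·z − 896·y²·z² + 32·x·y²·z − 2036·x·y·z − 200·x²·y·z + 1305·x·z² + 1800·x·z³ − 350·x²·z² + 140·x²·z − 200·x³·z + 3528·y·z − 1568·y² + 224·x·y² − 448·x·y + 688·x²·y − 2520·x·z + 1120·x² − 320·x³ − 784·y³ + 896·y³·z + 224·x·y³ + 64·x²·y² − 160·x³·y    [combine like terms]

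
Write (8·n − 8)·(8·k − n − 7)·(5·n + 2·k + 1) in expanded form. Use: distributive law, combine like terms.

304·k·n^2 + 128·k^2·n − 352·k·n − 40·n^3 − 248·n^2 + 232·n − 128·k^2 + 48·k + 56

(8·n − 8)·(8·k − n − 7)·(5·n + 2·k + 1)
= (64·k·n − 8·n^2 − 56·n − 64·k + 8·n + 56)·(5·n + 2·k + 1)    [distributive law]
= (64·k·n − 8·n^2 − 48·n − 64·k + 56)·(5·n + 2·k + 1)    [combine like terms]
= 320·k·n^2 + 128·k^2·n + 64·k·n − 40·n^3 − 16·k·n^2 − 8·n^2 − 240·n^2 − 96·k·n − 48·n − 320·k·n − 128·k^2 − 64·k + 280·n + 112·k + 56    [distributive law]
= 304·k·n^2 + 128·k^2·n − 352·k·n − 40·n^3 − 248·n^2 + 232·n − 128·k^2 + 48·k + 56    [combine like terms]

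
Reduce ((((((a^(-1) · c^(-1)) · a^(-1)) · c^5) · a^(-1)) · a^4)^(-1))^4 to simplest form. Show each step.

((((((a^(-1) · c^(-1)) · a^(-1)) · c^5) · a^(-1)) · a^4)^(-1))^4
= (((((a^(-1) · c^(-1)) · a^(-1)) · c^5) · a^(-1)) · a^4)^(-4)    [power of a power]
= (((((a^(-1) · c^(-1)) · a^(-1)) · c^5) · a^(-1))^(-4)) · ((a^4)^(-4))    [power of a product]
= (((((a^(-1) · c^(-1)) · a^(-1)) · c^5)^(-4)) · ((a^(-1))^(-4))) · ((a^4)^(-4))    [power of a product]
= (((((a^(-1) · c^(-1)) · a^(-1))^(-4)) · ((c^5)^(-4))) · ((a^(-1))^(-4))) · ((a^4)^(-4))    [power of a product]
= (((((a^(-1) · c^(-1))^(-4)) · ((a^(-1))^(-4))) · ((c^5)^(-4))) · ((a^(-1))^(-4))) · ((a^4)^(-4))    [power of a product]
= ((((((a^(-1))^(-4)) · ((c^(-1))^(-4))) · ((a^(-1))^(-4))) · ((c^5)^(-4))) · ((a^(-1))^(-4))) · ((a^4)^(-4))    [power of a product]
= ((((a^4 · ((c^(-1))^(-4))) · ((a^(-1))^(-4))) · ((c^5)^(-4))) · ((a^(-1))^(-4))) · ((a^4)^(-4))    [power of a power]
= ((((a^4 · c^4) · ((a^(-1))^(-4))) · ((c^5)^(-4))) · ((a^(-1))^(-4))) · ((a^4)^(-4))    [power of a power]
= ((((a^4 · c^4) · a^4) · ((c^5)^(-4))) · ((a^(-1))^(-4))) · ((a^4)^(-4))    [power of a power]
= ((((a^4 · c^4) · a^4) · c^(-20)) · ((a^(-1))^(-4))) · ((a^4)^(-4))    [power of a power]
= ((((a^4 · c^4) · a^4) · c^(-20)) · a^4) · ((a^4)^(-4))    [power of a power]
= ((((a^4 · c^4) · a^4) · c^(-20)) · a^4) · a^(-16)    [power of a power]
= a^(-4)c^(-16)    [product of powers]

a^(-4)c^(-16)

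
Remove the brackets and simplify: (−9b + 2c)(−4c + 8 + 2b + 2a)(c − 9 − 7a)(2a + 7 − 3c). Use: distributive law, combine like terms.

(−9b + 2c)(−4c + 8 + 2b + 2a)(c − 9 − 7a)(2a + 7 − 3c)
= (36bc − 72b − 18b^2 − 18ab − 8c^2 + 16c + 4bc + 4ac)(c − 9 − 7a)(2a + 7 − 3c)    [distributive law]
= (40bc − 72b − 18b^2 − 18ab − 8c^2 + 16c + 4ac)(c − 9 − 7a)(2a + 7 − 3c)    [combine like terms]
= (40bc^2 − 360bc − 280abc − 72bc + 648b + 504ab − 18b^2c + 162b^2 + 126ab^2 − 18abc + 162ab + 126a^2b − 8c^3 + 72c^2 + 56ac^2 + 16c^2 − 144c − 112ac + 4ac^2 − 36ac − 28a^2c)(2a + 7 − 3c)    [distributive law]
= (40bc^2 − 432bc − 298abc + 648b + 666ab − 18b^2c + 162b^2 + 126ab^2 + 126a^2b − 8c^3 + 88c^2 + 60ac^2 − 144c − 148ac − 28a^2c)(2a + 7 − 3c)    [combine like terms]
= 80abc^2 + 280bc^2 − 120bc^3 − 864abc − 3024bc + 1296bc^2 − 596a^2bc − 2086abc + 894abc^2 + 1296ab + 4536b − 1944bc + 1332a^2b + 4662ab − 1998abc − 36ab^2c − 126b^2c + 54b^2c^2 + 324ab^2 + 1134b^2 − 486b^2c + 252a^2b^2 + 882ab^2 − 378ab^2c + 252a^3b + 882a^2b − 378a^2bc − 16ac^3 − 56c^3 + 24c^4 + 176ac^2 + 616c^2 − 264c^3 + 120a^2c^2 + 420ac^2 − 180ac^3 − 288ac − 1008c + 432c^2 − 296a^2c − 1036ac + 444ac^2 − 56a^3c − 196a^2c + 84a^2c^2    [distributive law]
= 974abc^2 + 1576bc^2 − 120bc^3 − 4948abc − 4968bc − 974a^2bc + 5958ab + 4536b + 2214a^2b − 414ab^2c − 612b^2c + 54b^2c^2 + 1206ab^2 + 1134b^2 + 252a^2b^2 + 252a^3b − 196ac^3 − 320c^3 + 24c^4 + 1040ac^2 + 1048c^2 + 204a^2c^2 − 1324ac − 1008c − 492a^2c − 56a^3c    [combine like terms]

974abc^2 + 1576bc^2 − 120bc^3 − 4948abc − 4968bc − 974a^2bc + 5958ab + 4536b + 2214a^2b − 414ab^2c − 612b^2c + 54b^2c^2 + 1206ab^2 + 1134b^2 + 252a^2b^2 + 252a^3b − 196ac^3 − 320c^3 + 24c^4 + 1040ac^2 + 1048c^2 + 204a^2c^2 − 1324ac − 1008c − 492a^2c − 56a^3c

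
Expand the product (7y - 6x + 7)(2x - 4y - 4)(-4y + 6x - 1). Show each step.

(7y - 6x + 7)(2x - 4y - 4)(-4y + 6x - 1)
= (14xy - 28y^2 - 28y - 12x^2 + 24xy + 24x + 14x - 28y - 28)(-4y + 6x - 1)    [distributive law]
= (38xy - 28y^2 - 56y - 12x^2 + 38x - 28)(-4y + 6x - 1)    [combine like terms]
= -152xy^2 + 228x^2y - 38xy + 112y^3 - 168xy^2 + 28y^2 + 224y^2 - 336xy + 56y + 48x^2y - 72x^3 + 12x^2 - 152xy + 228x^2 - 38x + 112y - 168x + 28    [distributive law]
= -320xy^2 + 276x^2y - 526xy + 112y^3 + 252y^2 + 168y - 72x^3 + 240x^2 - 206x + 28    [combine like terms]

-320xy^2 + 276x^2y - 526xy + 112y^3 + 252y^2 + 168y - 72x^3 + 240x^2 - 206x + 28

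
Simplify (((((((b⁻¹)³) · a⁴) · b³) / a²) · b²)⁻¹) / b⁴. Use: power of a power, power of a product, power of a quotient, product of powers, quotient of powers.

(((((((b⁻¹)³) · a⁴) · b³) / a²) · b²)⁻¹) / b⁴
= (((((((b⁻¹)³) · a⁴) · b³) / a²)⁻¹) · ((b²)⁻¹)) / b⁴    [power of a product]
= (((((((b⁻¹)³) · a⁴) · b³)⁻¹) / ((a²)⁻¹)) · ((b²)⁻¹)) / b⁴    [power of a quotient]
= (((((((b⁻¹)³) · a⁴)⁻¹) · ((b³)⁻¹)) / ((a²)⁻¹)) · ((b²)⁻¹)) / b⁴    [power of a product]
= (((((((b⁻¹)³)⁻¹) · ((a⁴)⁻¹)) · ((b³)⁻¹)) / ((a²)⁻¹)) · ((b²)⁻¹)) / b⁴    [power of a product]
= ((((((b⁻¹)⁻³) · ((a⁴)⁻¹)) · ((b³)⁻¹)) / ((a²)⁻¹)) · ((b²)⁻¹)) / b⁴    [power of a power]
= ((((b³ · ((a⁴)⁻¹)) · ((b³)⁻¹)) / ((a²)⁻¹)) · ((b²)⁻¹)) / b⁴    [power of a power]
= ((((b³ · a⁻⁴) · ((b³)⁻¹)) / ((a²)⁻¹)) · ((b²)⁻¹)) / b⁴    [power of a power]
= ((((b³ · a⁻⁴) · b⁻³) / ((a²)⁻¹)) · ((b²)⁻¹)) / b⁴    [power of a power]
= ((((b³ · a⁻⁴) · b⁻³) / a⁻²) · ((b²)⁻¹)) / b⁴    [power of a power]
= ((((b³ · a⁻⁴) · b⁻³) / a⁻²) · b⁻²) / b⁴    [power of a power]
= a⁻²·b⁻⁶    [quotient of powers; product of powers]

a⁻²·b⁻⁶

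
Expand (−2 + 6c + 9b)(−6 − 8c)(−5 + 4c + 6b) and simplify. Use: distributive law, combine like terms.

(−2 + 6c + 9b)(−6 − 8c)(−5 + 4c + 6b)
= (12 + 16c − 36c − 48c^2 − 54b − 72bc)(−5 + 4c + 6b)    [distributive law]
= (12 − 20c − 48c^2 − 54b − 72bc)(−5 + 4c + 6b)    [combine like terms]
= −60 + 48c + 72b + 100c − 80c^2 − 120bc + 240c^2 − 192c^3 − 288bc^2 + 270b − 216bc − 324b^2 + 360bc − 288bc^2 − 432b^2c    [distributive law]
= −60 + 148c + 342b + 160c^2 + 24bc − 192c^3 − 576bc^2 − 324b^2 − 432b^2c    [combine like terms]

−60 + 148c + 342b + 160c^2 + 24bc − 192c^3 − 576bc^2 − 324b^2 − 432b^2c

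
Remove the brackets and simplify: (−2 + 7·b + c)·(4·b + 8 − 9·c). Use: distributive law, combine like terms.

(−2 + 7·b + c)·(4·b + 8 − 9·c)
= −8·b − 16 + 18·c + 28·b^2 + 56·b − 63·b·c + 4·b·c + 8·c − 9·c^2    [distributive law]
= 48·b − 16 + 26·c + 28·b^2 − 59·b·c − 9·c^2    [combine like terms]

48·b − 16 + 26·c + 28·b^2 − 59·b·c − 9·c^2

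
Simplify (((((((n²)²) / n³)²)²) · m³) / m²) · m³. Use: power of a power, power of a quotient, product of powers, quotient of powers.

m⁴·n⁴

(((((((n²)²) / n³)²)²) · m³) / m²) · m³
= ((((((n²)²) / n³)⁴) · m³) / m²) · m³    [power of a power]
= ((((((n²)²)⁴) / ((n³)⁴)) · m³) / m²) · m³    [power of a quotient]
= (((((n²)⁸) / ((n³)⁴)) · m³) / m²) · m³    [power of a power]
= (((n¹⁶ / ((n³)⁴)) · m³) / m²) · m³    [power of a power]
= (((n¹⁶ / n¹²) · m³) / m²) · m³    [power of a power]
= ((n⁴ · m³) / m²) · m³    [quotient of powers]
= m⁴·n⁴    [quotient of powers; product of powers]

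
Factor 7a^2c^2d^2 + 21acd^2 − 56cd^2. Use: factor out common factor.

7a^2c^2d^2 + 21acd^2 − 56cd^2
= 7(a^2c^2d^2 + 3acd^2 − 8cd^2)    [factor out 7]
= 7cd^2(a^2c + 3a − 8)    [factor out cd^2]

7cd^2(a^2c + 3a − 8)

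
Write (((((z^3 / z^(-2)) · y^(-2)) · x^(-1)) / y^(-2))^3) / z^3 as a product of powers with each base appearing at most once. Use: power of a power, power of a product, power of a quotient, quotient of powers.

x^(-3)z^12

(((((z^3 / z^(-2)) · y^(-2)) · x^(-1)) / y^(-2))^3) / z^3
= (((((z^3 / z^(-2)) · y^(-2)) · x^(-1))^3) / ((y^(-2))^3)) / z^3    [power of a quotient]
= (((((z^3 / z^(-2)) · y^(-2))^3) · ((x^(-1))^3)) / ((y^(-2))^3)) / z^3    [power of a product]
= (((((z^3 / z^(-2))^3) · ((y^(-2))^3)) · ((x^(-1))^3)) / ((y^(-2))^3)) / z^3    [power of a product]
= ((((((z^3)^3) / ((z^(-2))^3)) · ((y^(-2))^3)) · ((x^(-1))^3)) / ((y^(-2))^3)) / z^3    [power of a quotient]
= ((((z^9 / ((z^(-2))^3)) · ((y^(-2))^3)) · ((x^(-1))^3)) / ((y^(-2))^3)) / z^3    [power of a power]
= ((((z^9 / z^(-6)) · ((y^(-2))^3)) · ((x^(-1))^3)) / ((y^(-2))^3)) / z^3    [power of a power]
= (((z^15 · ((y^(-2))^3)) · ((x^(-1))^3)) / ((y^(-2))^3)) / z^3    [quotient of powers]
= (((z^15 · y^(-6)) · ((x^(-1))^3)) / ((y^(-2))^3)) / z^3    [power of a power]
= (((z^15 · y^(-6)) · x^(-3)) / ((y^(-2))^3)) / z^3    [power of a power]
= (((z^15 · y^(-6)) · x^(-3)) / y^(-6)) / z^3    [power of a power]
= x^(-3)z^12    [quotient of powers]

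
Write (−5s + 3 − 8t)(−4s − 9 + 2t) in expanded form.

(−5s + 3 − 8t)(−4s − 9 + 2t)
= 20s^2 + 45s − 10st − 12s − 27 + 6t + 32st + 72t − 16t^2    [distributive law]
= 20s^2 + 33s + 22st − 27 + 78t − 16t^2    [combine like terms]

20s^2 + 33s + 22st − 27 + 78t − 16t^2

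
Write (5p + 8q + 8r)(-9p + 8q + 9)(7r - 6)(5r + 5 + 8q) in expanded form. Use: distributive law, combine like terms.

-1575p²r² - 225p²r - 2520p²qr + 1350p² + 2160p²q - 5152pqr² + 5816pqr - 1792pq²r - 1200pq + 1536pq² + 1215pr² + 2385pr - 1350p + 5824q²r² + 1280q²r + 3584q³r - 5376q² - 3072q³ + 6872qr² - 5016qr - 2160q - 2520pr³ + 2240qr³ + 2520r³ + 360r² - 2160r

(5p + 8q + 8r)(-9p + 8q + 9)(7r - 6)(5r + 5 + 8q)
= (-45p² + 40pq + 45p - 72pq + 64q² + 72q - 72pr + 64qr + 72r)(7r - 6)(5r + 5 + 8q)    [distributive law]
= (-45p² - 32pq + 45p + 64q² + 72q - 72pr + 64qr + 72r)(7r - 6)(5r + 5 + 8q)    [combine like terms]
= (-315p²r + 270p² - 224pqr + 192pq + 315pr - 270p + 448q²r - 384q² + 504qr - 432q - 504pr² + 432pr + 448qr² - 384qr + 504r² - 432r)(5r + 5 + 8q)    [distributive law]
= (-315p²r + 270p² - 224pqr + 192pq + 747pr - 270p + 448q²r - 384q² + 120qr - 432q - 504pr² + 448qr² + 504r² - 432r)(5r + 5 + 8q)    [combine like terms]
= -1575p²r² - 1575p²r - 2520p²qr + 1350p²r + 1350p² + 2160p²q - 1120pqr² - 1120pqr - 1792pq²r + 960pqr + 960pq + 1536pq² + 3735pr² + 3735pr + 5976pqr - 1350pr - 1350p - 2160pq + 2240q²r² + 2240q²r + 3584q³r - 1920q²r - 1920q² - 3072q³ + 600qr² + 600qr + 960q²r - 2160qr - 2160q - 3456q² - 2520pr³ - 2520pr² - 4032pqr² + 2240qr³ + 2240qr² + 3584q²r² + 2520r³ + 2520r² + 4032qr² - 2160r² - 2160r - 3456qr    [distributive law]
= -1575p²r² - 225p²r - 2520p²qr + 1350p² + 2160p²q - 5152pqr² + 5816pqr - 1792pq²r - 1200pq + 1536pq² + 1215pr² + 2385pr - 1350p + 5824q²r² + 1280q²r + 3584q³r - 5376q² - 3072q³ + 6872qr² - 5016qr - 2160q - 2520pr³ + 2240qr³ + 2520r³ + 360r² - 2160r    [combine like terms]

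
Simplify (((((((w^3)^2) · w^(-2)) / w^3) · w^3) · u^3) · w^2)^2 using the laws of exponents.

u^6·w^12

(((((((w^3)^2) · w^(-2)) / w^3) · w^3) · u^3) · w^2)^2
= (((((((w^3)^2) · w^(-2)) / w^3) · w^3) · u^3)^2) · ((w^2)^2)    [power of a product]
= (((((((w^3)^2) · w^(-2)) / w^3) · w^3)^2) · ((u^3)^2)) · ((w^2)^2)    [power of a product]
= (((((((w^3)^2) · w^(-2)) / w^3)^2) · ((w^3)^2)) · ((u^3)^2)) · ((w^2)^2)    [power of a product]
= (((((((w^3)^2) · w^(-2))^2) / ((w^3)^2)) · ((w^3)^2)) · ((u^3)^2)) · ((w^2)^2)    [power of a quotient]
= (((((((w^3)^2)^2) · ((w^(-2))^2)) / ((w^3)^2)) · ((w^3)^2)) · ((u^3)^2)) · ((w^2)^2)    [power of a product]
= ((((((w^3)^4) · ((w^(-2))^2)) / ((w^3)^2)) · ((w^3)^2)) · ((u^3)^2)) · ((w^2)^2)    [power of a power]
= ((((w^12 · ((w^(-2))^2)) / ((w^3)^2)) · ((w^3)^2)) · ((u^3)^2)) · ((w^2)^2)    [power of a power]
= ((((w^12 · w^(-4)) / ((w^3)^2)) · ((w^3)^2)) · ((u^3)^2)) · ((w^2)^2)    [power of a power]
= (((w^8 / ((w^3)^2)) · ((w^3)^2)) · ((u^3)^2)) · ((w^2)^2)    [product of powers]
= (((w^8 / w^6) · ((w^3)^2)) · ((u^3)^2)) · ((w^2)^2)    [power of a power]
= ((w^2 · ((w^3)^2)) · ((u^3)^2)) · ((w^2)^2)    [quotient of powers]
= ((w^2 · w^6) · ((u^3)^2)) · ((w^2)^2)    [power of a power]
= (w^8 · ((u^3)^2)) · ((w^2)^2)    [product of powers]
= (w^8 · u^6) · ((w^2)^2)    [power of a power]
= (w^8 · u^6) · w^4    [power of a power]
= u^6·w^12    [product of powers]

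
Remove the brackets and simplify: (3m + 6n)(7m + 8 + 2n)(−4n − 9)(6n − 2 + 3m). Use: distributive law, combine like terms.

(3m + 6n)(7m + 8 + 2n)(−4n − 9)(6n − 2 + 3m)
= (21m^2 + 24m + 6mn + 42mn + 48n + 12n^2)(−4n − 9)(6n − 2 + 3m)    [distributive law]
= (21m^2 + 24m + 48mn + 48n + 12n^2)(−4n − 9)(6n − 2 + 3m)    [combine like terms]
= (−84m^2n − 189m^2 − 96mn − 216m − 192mn^2 − 432mn − 192n^2 − 432n − 48n^3 − 108n^2)(6n − 2 + 3m)    [distributive law]
= (−84m^2n − 189m^2 − 528mn − 216m − 192mn^2 − 300n^2 − 432n − 48n^3)(6n − 2 + 3m)    [combine like terms]
= −504m^2n^2 + 168m^2n − 252m^3n − 1134m^2n + 378m^2 − 567m^3 − 3168mn^2 + 1056mn − 1584m^2n − 1296mn + 432m − 648m^2 − 1152mn^3 + 384mn^2 − 576m^2n^2 − 1800n^3 + 600n^2 − 900mn^2 − 2592n^2 + 864n − 1296mn − 288n^4 + 96n^3 − 144mn^3    [distributive law]
= −1080m^2n^2 − 2550m^2n − 252m^3n − 270m^2 − 567m^3 − 3684mn^2 − 1536mn + 432m − 1296mn^3 − 1704n^3 − 1992n^2 + 864n − 288n^4    [combine like terms]

−1080m^2n^2 − 2550m^2n − 252m^3n − 270m^2 − 567m^3 − 3684mn^2 − 1536mn + 432m − 1296mn^3 − 1704n^3 − 1992n^2 + 864n − 288n^4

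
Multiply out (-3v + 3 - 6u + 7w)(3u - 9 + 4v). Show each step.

-33uv + 39v - 12v^2 + 63u - 27 - 18u^2 + 21uw - 63w + 28vw

(-3v + 3 - 6u + 7w)(3u - 9 + 4v)
= -9uv + 27v - 12v^2 + 9u - 27 + 12v - 18u^2 + 54u - 24uv + 21uw - 63w + 28vw    [distributive law]
= -33uv + 39v - 12v^2 + 63u - 27 - 18u^2 + 21uw - 63w + 28vw    [combine like terms]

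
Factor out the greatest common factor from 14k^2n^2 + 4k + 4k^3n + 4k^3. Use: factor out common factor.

14k^2n^2 + 4k + 4k^3n + 4k^3
= 2(7k^2n^2 + 2k + 2k^3n + 2k^3)    [factor out 2]
= 2k(7kn^2 + 2 + 2k^2n + 2k^2)    [factor out k]

2k(7kn^2 + 2 + 2k^2n + 2k^2)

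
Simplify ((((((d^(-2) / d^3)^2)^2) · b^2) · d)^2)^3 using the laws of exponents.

((((((d^(-2) / d^3)^2)^2) · b^2) · d)^2)^3
= (((((d^(-2) / d^3)^2)^2) · b^2) · d)^6    [power of a power]
= (((((d^(-2) / d^3)^2)^2) · b^2)^6) · (d^6)    [power of a product]
= (((((d^(-2) / d^3)^2)^2)^6) · ((b^2)^6)) · (d^6)    [power of a product]
= ((((d^(-2) / d^3)^2)^12) · ((b^2)^6)) · (d^6)    [power of a power]
= (((d^(-2) / d^3)^24) · ((b^2)^6)) · (d^6)    [power of a power]
= ((((d^(-2))^24) / ((d^3)^24)) · ((b^2)^6)) · (d^6)    [power of a quotient]
= ((d^(-48) / ((d^3)^24)) · ((b^2)^6)) · (d^6)    [power of a power]
= ((d^(-48) / d^72) · ((b^2)^6)) · (d^6)    [power of a power]
= (d^(-120) · ((b^2)^6)) · (d^6)    [quotient of powers]
= (d^(-120) · b^12) · (d^6)    [power of a power]
= b^12·d^(-114)    [product of powers]

b^12·d^(-114)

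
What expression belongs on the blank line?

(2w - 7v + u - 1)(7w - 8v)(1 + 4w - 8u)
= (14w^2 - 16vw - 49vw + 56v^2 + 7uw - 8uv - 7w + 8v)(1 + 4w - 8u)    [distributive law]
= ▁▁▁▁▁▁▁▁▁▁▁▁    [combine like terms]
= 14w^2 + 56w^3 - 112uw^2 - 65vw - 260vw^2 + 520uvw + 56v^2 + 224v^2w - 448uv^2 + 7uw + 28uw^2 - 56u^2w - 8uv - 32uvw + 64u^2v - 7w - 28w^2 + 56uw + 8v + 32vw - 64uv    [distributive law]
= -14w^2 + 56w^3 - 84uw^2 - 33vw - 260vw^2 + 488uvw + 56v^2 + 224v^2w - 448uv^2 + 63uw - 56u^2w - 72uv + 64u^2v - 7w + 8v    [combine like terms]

Applying combine like terms to the line above:

(14w^2 - 65vw + 56v^2 + 7uw - 8uv - 7w + 8v)(1 + 4w - 8u)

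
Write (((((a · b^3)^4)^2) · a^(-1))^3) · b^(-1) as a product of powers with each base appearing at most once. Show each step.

(((((a · b^3)^4)^2) · a^(-1))^3) · b^(-1)
= (((((a · b^3)^4)^2)^3) · ((a^(-1))^3)) · b^(-1)    [power of a product]
= ((((a · b^3)^4)^6) · ((a^(-1))^3)) · b^(-1)    [power of a power]
= (((a · b^3)^24) · ((a^(-1))^3)) · b^(-1)    [power of a power]
= (((a^24) · ((b^3)^24)) · ((a^(-1))^3)) · b^(-1)    [power of a product]
= ((a^24 · b^72) · ((a^(-1))^3)) · b^(-1)    [power of a power]
= ((a^24 · b^72) · a^(-3)) · b^(-1)    [power of a power]
= a^21·b^71    [product of powers]

a^21·b^71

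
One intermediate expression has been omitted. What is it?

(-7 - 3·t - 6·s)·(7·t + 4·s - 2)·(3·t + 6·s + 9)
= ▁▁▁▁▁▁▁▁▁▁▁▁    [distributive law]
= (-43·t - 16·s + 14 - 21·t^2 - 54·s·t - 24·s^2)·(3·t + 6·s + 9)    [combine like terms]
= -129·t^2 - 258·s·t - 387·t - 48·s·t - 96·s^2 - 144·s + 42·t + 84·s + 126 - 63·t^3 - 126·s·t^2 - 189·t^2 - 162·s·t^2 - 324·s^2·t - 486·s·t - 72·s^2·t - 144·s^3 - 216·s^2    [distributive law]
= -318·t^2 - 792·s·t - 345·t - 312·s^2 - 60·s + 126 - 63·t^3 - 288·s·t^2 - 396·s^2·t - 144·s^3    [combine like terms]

After distributive law, the bracketed line is:

(-49·t - 28·s + 14 - 21·t^2 - 12·s·t + 6·t - 42·s·t - 24·s^2 + 12·s)·(3·t + 6·s + 9)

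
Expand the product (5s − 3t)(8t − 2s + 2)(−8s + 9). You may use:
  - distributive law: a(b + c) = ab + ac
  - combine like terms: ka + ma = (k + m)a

−368s²t + 462st + 80s³ − 170s² + 90s + 192st² − 216t² − 54t

(5s − 3t)(8t − 2s + 2)(−8s + 9)
= (40st − 10s² + 10s − 24t² + 6st − 6t)(−8s + 9)    [distributive law]
= (46st − 10s² + 10s − 24t² − 6t)(−8s + 9)    [combine like terms]
= −368s²t + 414st + 80s³ − 90s² − 80s² + 90s + 192st² − 216t² + 48st − 54t    [distributive law]
= −368s²t + 462st + 80s³ − 170s² + 90s + 192st² − 216t² − 54t    [combine like terms]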